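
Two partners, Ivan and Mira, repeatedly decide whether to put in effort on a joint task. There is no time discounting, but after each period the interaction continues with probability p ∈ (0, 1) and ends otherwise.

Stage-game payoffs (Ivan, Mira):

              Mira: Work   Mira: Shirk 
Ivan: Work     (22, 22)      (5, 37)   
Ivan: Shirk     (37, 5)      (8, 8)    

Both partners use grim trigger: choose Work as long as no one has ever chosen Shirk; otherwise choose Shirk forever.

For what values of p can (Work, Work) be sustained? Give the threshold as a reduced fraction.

Expected cooperation value is 22 + p·22 + p²·22 + … = 22/(1−p); deviation gives 37 + p·8/(1−p).
22 ≥ 37(1−p) + 8p ⇒ 29p ≥ 15 ⇒ p ≥ 15/29.

15/29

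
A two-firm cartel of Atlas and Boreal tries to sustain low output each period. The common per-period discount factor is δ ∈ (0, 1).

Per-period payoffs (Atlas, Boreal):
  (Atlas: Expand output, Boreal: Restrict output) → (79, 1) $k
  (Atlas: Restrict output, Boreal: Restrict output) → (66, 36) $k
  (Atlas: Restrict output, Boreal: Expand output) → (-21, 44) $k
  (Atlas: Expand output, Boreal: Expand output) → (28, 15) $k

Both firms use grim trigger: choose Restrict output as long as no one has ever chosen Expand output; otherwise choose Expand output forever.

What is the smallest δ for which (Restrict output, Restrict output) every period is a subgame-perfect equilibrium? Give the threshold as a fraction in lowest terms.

8/29

Atlas: cooperation gives 66 each period; deviation gives 79 once then 28 forever.
  66/(1−δ) ≥ 79 + 28δ/(1−δ) ⇒ δ ≥ 13/51.
Boreal: cooperation gives 36 each period; deviation gives 44 once then 15 forever.
  δ ≥ 8/29.
Both must hold, so the binding constraint is Boreal's: δ ≥ 8/29.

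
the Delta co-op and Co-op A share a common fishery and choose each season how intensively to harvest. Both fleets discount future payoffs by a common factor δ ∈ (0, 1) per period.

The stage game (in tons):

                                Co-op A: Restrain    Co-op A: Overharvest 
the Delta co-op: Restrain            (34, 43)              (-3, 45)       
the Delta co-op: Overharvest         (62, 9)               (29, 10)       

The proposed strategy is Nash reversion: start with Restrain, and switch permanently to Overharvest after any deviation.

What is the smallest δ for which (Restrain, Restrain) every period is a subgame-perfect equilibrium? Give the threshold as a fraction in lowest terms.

28/33

the Delta co-op: cooperation gives 34 each period; deviation gives 62 once then 29 forever.
  34/(1−δ) ≥ 62 + 29δ/(1−δ) ⇒ δ ≥ 28/33.
Co-op A: cooperation gives 43 each period; deviation gives 45 once then 10 forever.
  δ ≥ 2/35.
Both must hold, so the binding constraint is the Delta co-op's: δ ≥ 28/33.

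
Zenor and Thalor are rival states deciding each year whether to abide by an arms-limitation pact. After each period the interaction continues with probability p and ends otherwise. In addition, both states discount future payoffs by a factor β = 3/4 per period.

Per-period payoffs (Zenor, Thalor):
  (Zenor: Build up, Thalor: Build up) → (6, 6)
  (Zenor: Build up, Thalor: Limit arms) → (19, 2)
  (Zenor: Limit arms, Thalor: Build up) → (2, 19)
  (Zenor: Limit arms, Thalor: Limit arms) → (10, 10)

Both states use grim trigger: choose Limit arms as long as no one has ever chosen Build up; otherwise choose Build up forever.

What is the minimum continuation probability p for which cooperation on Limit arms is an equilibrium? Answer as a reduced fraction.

12/13

Expected continuation weight on next period's payoff is β·p = 3/4·p, which plays the role of the discount factor.
Cooperation requires 3/4·p ≥ (19−10)/(19−6) = 9/13, hence p ≥ 12/13.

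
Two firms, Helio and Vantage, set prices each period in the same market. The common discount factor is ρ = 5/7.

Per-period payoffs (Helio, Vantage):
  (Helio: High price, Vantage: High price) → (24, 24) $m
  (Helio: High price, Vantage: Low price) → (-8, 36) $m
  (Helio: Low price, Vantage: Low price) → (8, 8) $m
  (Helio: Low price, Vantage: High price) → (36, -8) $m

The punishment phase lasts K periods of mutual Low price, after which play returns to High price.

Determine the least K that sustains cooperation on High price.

2

IC: ρ(1−ρ^K)/(1−ρ) ≥ (36−24)/(24−8) = 3/4.
With ρ = 5/7: need 1 − ρ^K ≥ 3/4·(1−5/7)/(5/7), i.e. ρ^K ≤ 0.7000.
Since (5/7)^1 = 0.7143 and (5/7)^2 = 0.5102, the smallest such K is 2.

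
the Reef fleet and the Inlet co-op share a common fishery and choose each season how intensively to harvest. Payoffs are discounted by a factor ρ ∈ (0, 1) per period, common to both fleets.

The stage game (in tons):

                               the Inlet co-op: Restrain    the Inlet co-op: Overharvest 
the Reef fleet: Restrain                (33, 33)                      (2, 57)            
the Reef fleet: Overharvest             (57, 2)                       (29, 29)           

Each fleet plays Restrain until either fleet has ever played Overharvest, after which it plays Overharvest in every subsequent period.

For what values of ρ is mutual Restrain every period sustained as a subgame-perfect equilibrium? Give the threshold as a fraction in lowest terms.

Under grim trigger the critical discount factor is (T−C)/(T−P) with T = 57, C = 33, P = 29.
ρ* = (57−33)/(57−29) = 24/28 = 6/7.

6/7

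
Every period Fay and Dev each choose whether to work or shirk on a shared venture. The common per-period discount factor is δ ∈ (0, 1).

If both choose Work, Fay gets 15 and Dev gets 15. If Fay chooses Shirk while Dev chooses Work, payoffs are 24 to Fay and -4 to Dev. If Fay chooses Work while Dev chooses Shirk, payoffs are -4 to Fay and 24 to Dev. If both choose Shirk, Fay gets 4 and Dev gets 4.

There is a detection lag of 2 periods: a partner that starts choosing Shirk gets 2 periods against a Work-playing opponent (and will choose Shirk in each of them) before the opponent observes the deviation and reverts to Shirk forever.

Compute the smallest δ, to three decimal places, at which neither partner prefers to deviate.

The best deviation is to choose Shirk for all 2 undetected periods, earning 24 each, then 4 forever once detected.
Deviation value: 24(1−δ^2)/(1−δ) + 4δ^2/(1−δ); cooperation value: 15/(1−δ).
IC: 15 ≥ 24(1−δ^2) + 4δ^2 = 24 − 20δ^2.
So δ^2 ≥ 9/20, giving δ ≥ (9/20)^(1/2) ≈ 0.671.

0.671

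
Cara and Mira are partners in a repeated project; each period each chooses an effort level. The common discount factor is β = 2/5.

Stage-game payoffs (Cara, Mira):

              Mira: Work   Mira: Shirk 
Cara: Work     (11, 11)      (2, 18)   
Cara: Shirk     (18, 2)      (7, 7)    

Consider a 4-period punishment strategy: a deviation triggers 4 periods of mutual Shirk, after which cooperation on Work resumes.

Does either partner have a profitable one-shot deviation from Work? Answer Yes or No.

IC: β+…+β^4 ≥ (18−11)/(11−7) = 7/4.
At β = 2/5: partial sum = 0.6496 < 1.7500. Cooperation not sustainable.

Yes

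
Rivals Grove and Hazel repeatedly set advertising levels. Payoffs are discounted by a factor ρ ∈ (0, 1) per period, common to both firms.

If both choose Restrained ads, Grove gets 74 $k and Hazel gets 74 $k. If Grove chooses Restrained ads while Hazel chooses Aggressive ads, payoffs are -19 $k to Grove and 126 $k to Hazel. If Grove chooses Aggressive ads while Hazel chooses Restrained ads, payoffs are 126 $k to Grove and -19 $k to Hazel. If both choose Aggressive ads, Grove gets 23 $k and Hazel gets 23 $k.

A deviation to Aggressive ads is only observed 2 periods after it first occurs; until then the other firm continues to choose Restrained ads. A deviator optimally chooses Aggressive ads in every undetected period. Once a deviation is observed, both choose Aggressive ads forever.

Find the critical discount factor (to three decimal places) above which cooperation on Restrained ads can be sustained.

0.711

A deviator earns 126 for 2 periods, then 23 forever; cooperating earns 74 forever. Multiplying the IC by (1−ρ):
74 ≥ 126(1−ρ^2) + 23ρ^2, so 103·ρ^2 ≥ 52 and ρ^2 ≥ 52/103.
ρ ≥ (52/103)^(1/2) ≈ 0.711.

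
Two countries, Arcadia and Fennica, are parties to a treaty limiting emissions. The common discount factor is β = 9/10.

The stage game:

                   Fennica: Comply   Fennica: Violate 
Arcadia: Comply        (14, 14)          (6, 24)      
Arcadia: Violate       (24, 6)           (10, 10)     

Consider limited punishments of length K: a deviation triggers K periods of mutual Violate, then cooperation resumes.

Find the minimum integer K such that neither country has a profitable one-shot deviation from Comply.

4

No profitable deviation requires (14−10)(β+…+β^K) ≥ 24−14, i.e. β+…+β^K ≥ 5/2 ≈ 2.5000.
With β = 9/10, the partial sums are K=1: 0.9000, K=2: 1.7100, K=3: 2.4390, K=4: 3.0951.
K = 4 is the first length at which the sum reaches 2.5000.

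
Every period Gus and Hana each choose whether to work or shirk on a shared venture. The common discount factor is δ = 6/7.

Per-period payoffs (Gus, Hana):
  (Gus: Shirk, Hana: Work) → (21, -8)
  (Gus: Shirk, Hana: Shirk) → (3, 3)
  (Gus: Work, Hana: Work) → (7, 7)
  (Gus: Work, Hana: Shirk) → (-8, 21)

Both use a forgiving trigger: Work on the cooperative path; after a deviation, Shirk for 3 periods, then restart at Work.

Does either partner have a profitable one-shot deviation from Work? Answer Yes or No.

Yes

Comparing payoff streams over the 4 periods until play realigns: cooperate → 7(1+δ+…+δ^3); deviate → 21 + 3(δ+…+δ^3).
Cooperation is sustained iff (7−3)(δ+…+δ^3) ≥ 21−7.
δ+…+δ^3 = 6/7·(1−(6/7)^3)/(1−6/7) = 2.2216, and (21−7)/(7−3) = 3.5000.
2.2216 < 3.5000, so cooperation is not sustainable.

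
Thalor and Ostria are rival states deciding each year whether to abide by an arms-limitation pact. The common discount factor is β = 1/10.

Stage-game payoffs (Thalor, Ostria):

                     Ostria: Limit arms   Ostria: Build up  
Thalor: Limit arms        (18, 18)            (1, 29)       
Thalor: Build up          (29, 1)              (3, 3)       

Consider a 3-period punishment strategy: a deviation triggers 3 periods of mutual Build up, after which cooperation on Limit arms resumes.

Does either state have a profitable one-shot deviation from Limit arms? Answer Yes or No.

A one-shot deviation gives 29 now, then 3 for 3 periods, then back to 18.
Gain from deviating: (29−18) today; loss: (18−3) in each of the next 3 periods.
No-deviation condition: (18−3)(β+…+β^3) ≥ 29−18, i.e. β+…+β^3 ≥ 11/15.
At β = 1/10: β+…+β^3 = 0.1110 < 0.7333.
So cooperation is not sustainable.

Yes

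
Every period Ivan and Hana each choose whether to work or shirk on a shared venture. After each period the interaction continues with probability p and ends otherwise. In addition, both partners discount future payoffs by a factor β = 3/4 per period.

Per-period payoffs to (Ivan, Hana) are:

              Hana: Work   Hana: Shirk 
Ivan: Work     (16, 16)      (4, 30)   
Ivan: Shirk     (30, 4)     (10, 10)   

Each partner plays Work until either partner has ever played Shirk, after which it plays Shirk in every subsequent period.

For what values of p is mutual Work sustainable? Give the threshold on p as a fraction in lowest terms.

With continuation probability p and discount β, the effective per-period discount factor is βp.
Grim-trigger IC: βp ≥ (30−16)/(30−10) = 7/10.
So p ≥ (7/10)/(3/4) = 14/15.

14/15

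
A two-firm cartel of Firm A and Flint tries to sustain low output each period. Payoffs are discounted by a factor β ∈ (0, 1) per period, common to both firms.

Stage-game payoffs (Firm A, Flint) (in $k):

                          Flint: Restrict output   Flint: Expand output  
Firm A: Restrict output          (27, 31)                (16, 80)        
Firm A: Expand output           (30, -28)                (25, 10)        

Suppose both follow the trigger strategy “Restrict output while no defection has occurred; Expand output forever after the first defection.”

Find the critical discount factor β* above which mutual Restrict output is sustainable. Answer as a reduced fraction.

Firm A: cooperation gives 27 each period; deviation gives 30 once then 25 forever.
  27/(1−β) ≥ 30 + 25β/(1−β) ⇒ β ≥ 3/5.
Flint: cooperation gives 31 each period; deviation gives 80 once then 10 forever.
  β ≥ 49/70 = 7/10.
Both must hold, so the binding constraint is Flint's: β ≥ 7/10.

7/10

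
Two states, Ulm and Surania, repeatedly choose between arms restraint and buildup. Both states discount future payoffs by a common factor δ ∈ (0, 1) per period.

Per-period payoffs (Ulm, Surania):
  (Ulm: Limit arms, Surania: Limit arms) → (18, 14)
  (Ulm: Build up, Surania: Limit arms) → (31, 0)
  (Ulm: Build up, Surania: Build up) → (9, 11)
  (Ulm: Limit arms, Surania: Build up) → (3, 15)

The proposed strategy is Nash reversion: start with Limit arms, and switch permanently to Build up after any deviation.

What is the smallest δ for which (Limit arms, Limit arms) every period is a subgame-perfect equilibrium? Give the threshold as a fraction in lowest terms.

Ulm: cooperation gives 18 each period; deviation gives 31 once then 9 forever.
  18/(1−δ) ≥ 31 + 9δ/(1−δ) ⇒ δ ≥ 13/22.
Surania: cooperation gives 14 each period; deviation gives 15 once then 11 forever.
  δ ≥ 1/4.
Both must hold, so the binding constraint is Ulm's: δ ≥ 13/22.

13/22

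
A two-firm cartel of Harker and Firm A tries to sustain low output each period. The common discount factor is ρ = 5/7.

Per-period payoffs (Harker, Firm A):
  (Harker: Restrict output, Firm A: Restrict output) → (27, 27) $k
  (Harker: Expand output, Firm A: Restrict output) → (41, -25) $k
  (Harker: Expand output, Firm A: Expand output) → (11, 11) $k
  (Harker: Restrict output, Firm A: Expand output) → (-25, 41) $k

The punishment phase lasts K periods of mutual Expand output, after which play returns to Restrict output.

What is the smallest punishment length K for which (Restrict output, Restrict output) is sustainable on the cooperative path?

No profitable deviation requires (27−11)(ρ+…+ρ^K) ≥ 41−27, i.e. ρ+…+ρ^K ≥ 7/8 ≈ 0.8750.
With ρ = 5/7, the partial sums are K=1: 0.7143, K=2: 1.2245.
K = 2 is the first length at which the sum reaches 0.8750.

2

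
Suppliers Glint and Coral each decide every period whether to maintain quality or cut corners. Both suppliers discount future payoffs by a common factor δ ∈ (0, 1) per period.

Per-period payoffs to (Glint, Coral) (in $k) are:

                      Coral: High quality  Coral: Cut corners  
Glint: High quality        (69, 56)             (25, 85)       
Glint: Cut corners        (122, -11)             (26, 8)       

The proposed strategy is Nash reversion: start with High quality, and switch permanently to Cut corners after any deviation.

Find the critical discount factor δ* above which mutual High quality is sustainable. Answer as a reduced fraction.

For Glint: deviation gain 122−69 = 53, per-period punishment loss 69−26 = 43. IC gives δ ≥ 53/96.
For Coral: gain 29, loss 48 per period, so δ ≥ 29/77.
The tighter constraint is Glint's, so cooperation needs δ ≥ 53/96.

53/96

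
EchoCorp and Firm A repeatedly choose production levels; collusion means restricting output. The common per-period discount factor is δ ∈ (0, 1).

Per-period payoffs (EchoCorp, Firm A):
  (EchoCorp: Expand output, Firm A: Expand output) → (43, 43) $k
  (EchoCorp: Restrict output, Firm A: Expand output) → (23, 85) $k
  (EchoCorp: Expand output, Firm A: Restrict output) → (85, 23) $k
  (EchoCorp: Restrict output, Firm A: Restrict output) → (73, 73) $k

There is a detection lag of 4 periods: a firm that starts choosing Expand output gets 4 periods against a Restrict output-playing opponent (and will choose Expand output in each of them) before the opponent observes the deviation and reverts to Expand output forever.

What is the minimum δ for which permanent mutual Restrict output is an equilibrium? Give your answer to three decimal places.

Deviating for the 4 undetected periods gains 85−73 = 12 per period over cooperation, then loses 73−43 = 30 per period forever once punishment starts.
Gain: 12(1 + δ + … + δ^3); loss: 30·δ^4/(1−δ).
No profitable deviation ⇔ 12(1−δ^4) ≤ 30·δ^4, i.e. δ^4 ≥ 12/(12+30) = 2/7.
Hence δ ≥ (2/7)^(1/4) ≈ 0.731.

0.731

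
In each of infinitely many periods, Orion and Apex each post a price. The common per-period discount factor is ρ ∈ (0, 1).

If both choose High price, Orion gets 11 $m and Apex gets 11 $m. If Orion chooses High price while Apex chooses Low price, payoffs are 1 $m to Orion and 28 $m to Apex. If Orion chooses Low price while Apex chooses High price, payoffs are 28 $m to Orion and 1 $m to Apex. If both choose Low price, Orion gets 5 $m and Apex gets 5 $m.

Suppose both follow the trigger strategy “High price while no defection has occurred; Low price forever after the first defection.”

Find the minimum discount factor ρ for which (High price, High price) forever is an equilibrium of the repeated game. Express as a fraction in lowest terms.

17/23

Cooperation forever yields 11 each period: 11/(1−ρ).
Deviating yields 28 once, then 5 forever: 28 + 5ρ/(1−ρ).
No profitable deviation requires 11/(1−ρ) ≥ 28 + 5ρ/(1−ρ).
Multiplying by (1−ρ): 11 ≥ 28(1−ρ) + 5ρ = 28 − 23ρ.
So 23ρ ≥ 17, i.e. ρ ≥ 17/23.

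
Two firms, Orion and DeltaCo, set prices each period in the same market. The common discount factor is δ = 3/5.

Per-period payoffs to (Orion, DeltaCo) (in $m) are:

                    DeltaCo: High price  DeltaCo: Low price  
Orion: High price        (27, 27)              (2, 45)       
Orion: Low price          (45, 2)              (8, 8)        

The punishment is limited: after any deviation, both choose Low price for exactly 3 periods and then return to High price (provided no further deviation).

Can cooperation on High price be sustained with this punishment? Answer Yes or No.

Yes

IC: δ+…+δ^3 ≥ (45−27)/(27−8) = 18/19.
At δ = 3/5: partial sum = 1.1760 ≥ 0.9474. Cooperation sustainable.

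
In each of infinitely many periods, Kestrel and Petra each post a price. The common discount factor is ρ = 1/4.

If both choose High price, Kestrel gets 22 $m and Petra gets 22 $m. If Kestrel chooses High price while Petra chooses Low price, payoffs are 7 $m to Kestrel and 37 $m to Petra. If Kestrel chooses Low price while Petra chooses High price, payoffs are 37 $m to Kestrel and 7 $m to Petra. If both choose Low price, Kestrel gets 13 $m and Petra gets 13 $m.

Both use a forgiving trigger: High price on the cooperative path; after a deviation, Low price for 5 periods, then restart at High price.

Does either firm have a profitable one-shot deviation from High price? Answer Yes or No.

A one-shot deviation gives 37 now, then 13 for 5 periods, then back to 22.
Gain from deviating: (37−22) today; loss: (22−13) in each of the next 5 periods.
No-deviation condition: (22−13)(ρ+…+ρ^5) ≥ 37−22, i.e. ρ+…+ρ^5 ≥ 5/3.
At ρ = 1/4: ρ+…+ρ^5 = 0.3330 < 1.6667.
So cooperation is not sustainable.

Yes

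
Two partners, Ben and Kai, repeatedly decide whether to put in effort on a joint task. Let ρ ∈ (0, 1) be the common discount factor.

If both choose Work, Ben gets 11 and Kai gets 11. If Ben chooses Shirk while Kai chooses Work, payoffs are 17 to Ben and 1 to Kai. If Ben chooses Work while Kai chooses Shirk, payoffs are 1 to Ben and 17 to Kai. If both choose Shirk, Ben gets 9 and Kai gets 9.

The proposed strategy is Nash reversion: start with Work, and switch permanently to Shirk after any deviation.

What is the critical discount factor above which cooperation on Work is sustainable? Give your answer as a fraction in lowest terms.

11/(1−ρ) ≥ 17 + 9ρ/(1−ρ)
11 ≥ 17 − 8ρ
ρ ≥ 6/8 = 3/4.

3/4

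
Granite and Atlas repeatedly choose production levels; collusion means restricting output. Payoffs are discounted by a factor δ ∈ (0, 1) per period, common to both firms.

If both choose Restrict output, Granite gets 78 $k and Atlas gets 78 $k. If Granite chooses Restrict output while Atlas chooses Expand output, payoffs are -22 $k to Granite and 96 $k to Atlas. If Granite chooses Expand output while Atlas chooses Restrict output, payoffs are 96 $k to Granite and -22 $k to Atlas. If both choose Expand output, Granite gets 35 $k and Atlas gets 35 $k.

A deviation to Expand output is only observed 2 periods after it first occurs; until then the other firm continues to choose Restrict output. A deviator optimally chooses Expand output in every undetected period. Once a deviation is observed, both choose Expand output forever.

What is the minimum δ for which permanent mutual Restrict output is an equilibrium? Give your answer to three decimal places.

0.543

A deviator earns 96 for 2 periods, then 35 forever; cooperating earns 78 forever. Multiplying the IC by (1−δ):
78 ≥ 96(1−δ^2) + 35δ^2, so 61·δ^2 ≥ 18 and δ^2 ≥ 18/61.
δ ≥ (18/61)^(1/2) ≈ 0.543.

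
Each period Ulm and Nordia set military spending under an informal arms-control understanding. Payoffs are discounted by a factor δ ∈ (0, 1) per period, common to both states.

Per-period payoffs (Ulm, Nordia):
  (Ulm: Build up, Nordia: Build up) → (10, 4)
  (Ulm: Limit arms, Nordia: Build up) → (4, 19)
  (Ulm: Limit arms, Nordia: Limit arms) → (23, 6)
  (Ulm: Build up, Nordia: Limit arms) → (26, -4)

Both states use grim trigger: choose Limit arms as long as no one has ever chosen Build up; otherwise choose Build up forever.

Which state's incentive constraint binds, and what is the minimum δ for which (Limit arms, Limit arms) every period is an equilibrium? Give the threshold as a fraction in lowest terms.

Nordia; δ ≥ 13/15

For Ulm: deviation gain 26−23 = 3, per-period punishment loss 23−10 = 13. IC gives δ ≥ 3/16.
For Nordia: gain 13, loss 2 per period, so δ ≥ 13/15.
The tighter constraint is Nordia's, so cooperation needs δ ≥ 13/15.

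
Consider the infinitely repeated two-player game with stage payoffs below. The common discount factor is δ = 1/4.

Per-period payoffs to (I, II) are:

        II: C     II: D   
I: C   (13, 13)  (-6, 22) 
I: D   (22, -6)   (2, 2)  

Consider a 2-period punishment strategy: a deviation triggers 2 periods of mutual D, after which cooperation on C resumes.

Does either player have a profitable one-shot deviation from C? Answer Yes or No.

Yes

IC: δ+…+δ^2 ≥ (22−13)/(13−2) = 9/11.
At δ = 1/4: partial sum = 0.3125 < 0.8182. Cooperation not sustainable.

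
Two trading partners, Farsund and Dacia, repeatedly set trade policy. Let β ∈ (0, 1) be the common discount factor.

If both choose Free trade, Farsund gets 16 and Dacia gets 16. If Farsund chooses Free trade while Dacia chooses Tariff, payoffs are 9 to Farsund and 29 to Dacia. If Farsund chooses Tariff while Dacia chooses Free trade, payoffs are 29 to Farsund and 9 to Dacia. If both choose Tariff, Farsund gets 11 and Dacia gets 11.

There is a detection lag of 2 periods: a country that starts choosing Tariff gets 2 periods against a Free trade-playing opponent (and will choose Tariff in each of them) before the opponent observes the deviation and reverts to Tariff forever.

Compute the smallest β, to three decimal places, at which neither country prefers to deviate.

The best deviation is to choose Tariff for all 2 undetected periods, earning 29 each, then 11 forever once detected.
Deviation value: 29(1−β^2)/(1−β) + 11β^2/(1−β); cooperation value: 16/(1−β).
IC: 16 ≥ 29(1−β^2) + 11β^2 = 29 − 18β^2.
So β^2 ≥ 13/18, giving β ≥ (13/18)^(1/2) ≈ 0.850.

0.850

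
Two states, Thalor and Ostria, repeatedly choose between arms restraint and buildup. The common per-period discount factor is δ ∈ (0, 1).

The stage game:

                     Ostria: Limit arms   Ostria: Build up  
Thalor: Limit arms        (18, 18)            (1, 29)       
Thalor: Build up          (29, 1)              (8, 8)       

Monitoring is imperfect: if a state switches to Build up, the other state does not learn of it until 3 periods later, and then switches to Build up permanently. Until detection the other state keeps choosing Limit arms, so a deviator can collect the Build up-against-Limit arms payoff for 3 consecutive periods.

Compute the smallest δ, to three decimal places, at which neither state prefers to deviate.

0.806

A deviator earns 29 for 3 periods, then 8 forever; cooperating earns 18 forever. Multiplying the IC by (1−δ):
18 ≥ 29(1−δ^3) + 8δ^3, so 21·δ^3 ≥ 11 and δ^3 ≥ 11/21.
δ ≥ (11/21)^(1/3) ≈ 0.806.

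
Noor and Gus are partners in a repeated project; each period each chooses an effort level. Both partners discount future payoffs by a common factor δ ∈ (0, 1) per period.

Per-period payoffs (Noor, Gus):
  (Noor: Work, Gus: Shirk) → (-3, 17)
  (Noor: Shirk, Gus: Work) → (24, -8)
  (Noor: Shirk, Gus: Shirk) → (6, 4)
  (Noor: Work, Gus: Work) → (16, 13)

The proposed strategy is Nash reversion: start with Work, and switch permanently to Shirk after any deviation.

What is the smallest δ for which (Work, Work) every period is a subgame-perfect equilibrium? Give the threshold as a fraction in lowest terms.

4/9

Noor: cooperation gives 16 each period; deviation gives 24 once then 6 forever.
  16/(1−δ) ≥ 24 + 6δ/(1−δ) ⇒ δ ≥ 8/18 = 4/9.
Gus: cooperation gives 13 each period; deviation gives 17 once then 4 forever.
  δ ≥ 4/13.
Both must hold, so the binding constraint is Noor's: δ ≥ 4/9.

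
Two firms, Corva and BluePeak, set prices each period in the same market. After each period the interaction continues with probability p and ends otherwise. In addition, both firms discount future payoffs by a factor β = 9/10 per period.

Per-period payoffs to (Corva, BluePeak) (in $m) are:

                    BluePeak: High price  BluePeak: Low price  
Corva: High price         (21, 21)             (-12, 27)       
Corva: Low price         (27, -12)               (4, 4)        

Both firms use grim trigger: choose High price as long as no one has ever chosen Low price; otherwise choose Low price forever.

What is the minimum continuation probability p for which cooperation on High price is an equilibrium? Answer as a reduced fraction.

With continuation probability p and discount β, the effective per-period discount factor is βp.
Grim-trigger IC: βp ≥ (27−21)/(27−4) = 6/23.
So p ≥ (6/23)/(9/10) = 20/69.

20/69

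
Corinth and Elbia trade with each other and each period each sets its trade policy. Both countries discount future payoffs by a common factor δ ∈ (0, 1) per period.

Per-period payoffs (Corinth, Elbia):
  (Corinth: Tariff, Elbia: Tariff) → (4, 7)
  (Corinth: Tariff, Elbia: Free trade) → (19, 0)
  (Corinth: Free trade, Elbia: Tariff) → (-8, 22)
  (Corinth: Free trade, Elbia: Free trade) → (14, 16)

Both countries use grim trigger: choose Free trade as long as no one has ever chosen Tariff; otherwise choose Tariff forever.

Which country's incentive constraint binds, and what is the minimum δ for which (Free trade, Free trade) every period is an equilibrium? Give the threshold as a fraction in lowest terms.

Elbia; δ ≥ 2/5

Corinth: cooperation gives 14 each period; deviation gives 19 once then 4 forever.
  14/(1−δ) ≥ 19 + 4δ/(1−δ) ⇒ δ ≥ 5/15 = 1/3.
Elbia: cooperation gives 16 each period; deviation gives 22 once then 7 forever.
  δ ≥ 6/15 = 2/5.
Both must hold, so the binding constraint is Elbia's: δ ≥ 2/5.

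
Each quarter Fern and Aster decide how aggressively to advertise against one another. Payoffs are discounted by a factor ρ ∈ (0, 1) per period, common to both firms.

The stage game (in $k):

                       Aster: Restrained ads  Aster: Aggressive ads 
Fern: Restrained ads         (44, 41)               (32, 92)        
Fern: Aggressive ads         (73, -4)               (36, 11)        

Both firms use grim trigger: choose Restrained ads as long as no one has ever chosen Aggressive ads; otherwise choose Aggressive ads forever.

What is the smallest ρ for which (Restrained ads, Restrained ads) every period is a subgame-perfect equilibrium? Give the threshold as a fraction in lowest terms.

29/37

Fern's threshold: (73−44)/(73−36) = 29/37.
Aster's threshold: (92−41)/(92−11) = 17/27.
29/37 > 17/27, so Fern binds and ρ* = 29/37.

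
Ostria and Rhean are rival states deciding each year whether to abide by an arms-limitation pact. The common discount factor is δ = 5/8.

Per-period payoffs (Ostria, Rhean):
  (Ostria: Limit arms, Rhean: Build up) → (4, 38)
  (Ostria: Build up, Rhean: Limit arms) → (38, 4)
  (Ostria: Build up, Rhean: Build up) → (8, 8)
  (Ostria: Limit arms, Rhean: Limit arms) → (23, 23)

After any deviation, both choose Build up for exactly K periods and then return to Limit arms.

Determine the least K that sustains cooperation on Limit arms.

2

Need Σ_{k=1}^{K} δ^k ≥ (38−23)/(23−8) = 1.0000 at δ = 5/8.
At K = 1 the sum is 0.6250 < 1.0000; at K = 2 it is 1.0156 ≥ 1.0000.
So the minimum punishment length is K = 2.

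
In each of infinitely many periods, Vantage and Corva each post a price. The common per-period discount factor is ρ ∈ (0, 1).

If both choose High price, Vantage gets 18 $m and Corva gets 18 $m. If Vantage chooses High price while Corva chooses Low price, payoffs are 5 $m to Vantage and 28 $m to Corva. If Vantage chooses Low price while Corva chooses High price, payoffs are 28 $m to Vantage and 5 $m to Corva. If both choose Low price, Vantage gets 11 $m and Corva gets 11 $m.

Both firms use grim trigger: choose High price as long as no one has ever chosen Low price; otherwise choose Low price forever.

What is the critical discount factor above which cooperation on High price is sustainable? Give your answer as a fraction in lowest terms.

One-period gain from deviating is 28 − 18 = 10. The loss is 18 − 11 = 7 in every subsequent period, with present value 7·ρ/(1−ρ).
Deviation is unprofitable when 7·ρ/(1−ρ) ≥ 10, i.e. ρ/(1−ρ) ≥ 10/7.
Equivalently ρ ≥ 10/(10+7) = 10/17.

10/17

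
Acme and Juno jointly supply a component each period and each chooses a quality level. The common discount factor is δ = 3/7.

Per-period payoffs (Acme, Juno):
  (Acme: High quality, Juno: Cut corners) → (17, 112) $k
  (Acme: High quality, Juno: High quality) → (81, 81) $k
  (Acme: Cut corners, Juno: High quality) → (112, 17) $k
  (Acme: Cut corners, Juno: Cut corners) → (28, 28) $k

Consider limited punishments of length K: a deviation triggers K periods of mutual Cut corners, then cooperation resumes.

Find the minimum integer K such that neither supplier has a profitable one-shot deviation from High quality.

Need Σ_{k=1}^{K} δ^k ≥ (112−81)/(81−28) = 0.5849 at δ = 3/7.
At K = 1 the sum is 0.4286 < 0.5849; at K = 2 it is 0.6122 ≥ 0.5849.
So the minimum punishment length is K = 2.

2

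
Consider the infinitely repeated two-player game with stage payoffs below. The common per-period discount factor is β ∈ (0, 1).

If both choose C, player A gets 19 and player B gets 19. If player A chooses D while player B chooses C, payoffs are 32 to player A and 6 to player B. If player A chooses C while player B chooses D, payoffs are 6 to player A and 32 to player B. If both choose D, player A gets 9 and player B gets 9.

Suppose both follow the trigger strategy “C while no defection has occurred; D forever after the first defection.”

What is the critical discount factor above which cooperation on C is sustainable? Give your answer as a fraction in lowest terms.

Cooperation forever yields 19 each period: 19/(1−β).
Deviating yields 32 once, then 9 forever: 32 + 9β/(1−β).
No profitable deviation requires 19/(1−β) ≥ 32 + 9β/(1−β).
Multiplying by (1−β): 19 ≥ 32(1−β) + 9β = 32 − 23β.
So 23β ≥ 13, i.e. β ≥ 13/23.

13/23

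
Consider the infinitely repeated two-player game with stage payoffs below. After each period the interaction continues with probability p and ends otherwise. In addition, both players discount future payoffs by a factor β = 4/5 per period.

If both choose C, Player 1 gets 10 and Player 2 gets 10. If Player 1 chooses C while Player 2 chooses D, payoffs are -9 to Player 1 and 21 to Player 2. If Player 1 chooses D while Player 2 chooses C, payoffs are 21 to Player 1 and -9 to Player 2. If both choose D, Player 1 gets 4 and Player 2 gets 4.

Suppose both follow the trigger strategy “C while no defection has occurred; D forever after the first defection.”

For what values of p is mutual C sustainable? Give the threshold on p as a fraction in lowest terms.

55/68

With continuation probability p and discount β, the effective per-period discount factor is βp.
Grim-trigger IC: βp ≥ (21−10)/(21−4) = 11/17.
So p ≥ (11/17)/(4/5) = 55/68.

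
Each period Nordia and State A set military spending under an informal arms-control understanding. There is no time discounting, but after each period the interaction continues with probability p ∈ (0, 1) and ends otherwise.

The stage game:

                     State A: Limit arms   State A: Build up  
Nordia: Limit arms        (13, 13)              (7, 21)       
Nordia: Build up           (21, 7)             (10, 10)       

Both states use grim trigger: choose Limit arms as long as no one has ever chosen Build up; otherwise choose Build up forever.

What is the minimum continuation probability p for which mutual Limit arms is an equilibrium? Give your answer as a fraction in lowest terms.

Expected cooperation value is 13 + p·13 + p²·13 + … = 13/(1−p); deviation gives 21 + p·10/(1−p).
13 ≥ 21(1−p) + 10p ⇒ 11p ≥ 8 ⇒ p ≥ 8/11.

8/11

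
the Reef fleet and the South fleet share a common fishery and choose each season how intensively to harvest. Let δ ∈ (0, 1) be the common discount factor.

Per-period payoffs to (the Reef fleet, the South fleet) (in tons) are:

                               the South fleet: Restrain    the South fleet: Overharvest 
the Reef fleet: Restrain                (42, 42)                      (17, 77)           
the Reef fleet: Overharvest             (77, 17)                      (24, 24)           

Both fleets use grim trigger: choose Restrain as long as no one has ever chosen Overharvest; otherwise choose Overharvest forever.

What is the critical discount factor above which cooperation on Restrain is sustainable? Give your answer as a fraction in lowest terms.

One-period gain from deviating is 77 − 42 = 35. The loss is 42 − 24 = 18 in every subsequent period, with present value 18·δ/(1−δ).
Deviation is unprofitable when 18·δ/(1−δ) ≥ 35, i.e. δ/(1−δ) ≥ 35/18.
Equivalently δ ≥ 35/(35+18) = 35/53.

35/53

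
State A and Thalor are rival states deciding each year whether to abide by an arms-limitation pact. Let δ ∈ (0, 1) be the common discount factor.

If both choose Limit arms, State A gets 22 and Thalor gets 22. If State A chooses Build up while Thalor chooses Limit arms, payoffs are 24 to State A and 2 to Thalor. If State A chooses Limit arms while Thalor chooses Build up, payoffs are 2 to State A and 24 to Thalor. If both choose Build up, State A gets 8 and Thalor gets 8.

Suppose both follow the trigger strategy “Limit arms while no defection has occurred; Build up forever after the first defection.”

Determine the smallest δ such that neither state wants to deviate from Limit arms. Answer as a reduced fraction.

22/(1−δ) ≥ 24 + 8δ/(1−δ)
22 ≥ 24 − 16δ
δ ≥ 2/16 = 1/8.

1/8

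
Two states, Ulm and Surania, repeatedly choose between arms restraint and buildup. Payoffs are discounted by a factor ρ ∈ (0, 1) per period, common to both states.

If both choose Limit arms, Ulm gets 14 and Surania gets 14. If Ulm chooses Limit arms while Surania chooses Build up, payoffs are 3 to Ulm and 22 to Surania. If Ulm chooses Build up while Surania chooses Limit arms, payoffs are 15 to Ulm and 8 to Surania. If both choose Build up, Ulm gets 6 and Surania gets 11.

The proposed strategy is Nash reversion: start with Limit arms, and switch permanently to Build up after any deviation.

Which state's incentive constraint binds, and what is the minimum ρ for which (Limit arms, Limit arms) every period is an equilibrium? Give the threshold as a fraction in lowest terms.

Ulm's threshold: (15−14)/(15−6) = 1/9.
Surania's threshold: (22−14)/(22−11) = 8/11.
1/9 < 8/11, so Surania binds and ρ* = 8/11.

Surania; ρ ≥ 8/11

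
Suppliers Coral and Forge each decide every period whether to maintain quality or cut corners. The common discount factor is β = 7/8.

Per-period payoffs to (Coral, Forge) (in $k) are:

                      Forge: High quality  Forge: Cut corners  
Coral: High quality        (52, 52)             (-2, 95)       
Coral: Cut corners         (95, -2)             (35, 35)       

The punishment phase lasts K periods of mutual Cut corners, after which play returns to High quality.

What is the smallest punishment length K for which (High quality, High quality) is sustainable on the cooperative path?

4

IC: β(1−β^K)/(1−β) ≥ (95−52)/(52−35) = 43/17.
With β = 7/8: need 1 − β^K ≥ 43/17·(1−7/8)/(7/8), i.e. β^K ≤ 0.6387.
Since (7/8)^3 = 0.6699 and (7/8)^4 = 0.5862, the smallest such K is 4.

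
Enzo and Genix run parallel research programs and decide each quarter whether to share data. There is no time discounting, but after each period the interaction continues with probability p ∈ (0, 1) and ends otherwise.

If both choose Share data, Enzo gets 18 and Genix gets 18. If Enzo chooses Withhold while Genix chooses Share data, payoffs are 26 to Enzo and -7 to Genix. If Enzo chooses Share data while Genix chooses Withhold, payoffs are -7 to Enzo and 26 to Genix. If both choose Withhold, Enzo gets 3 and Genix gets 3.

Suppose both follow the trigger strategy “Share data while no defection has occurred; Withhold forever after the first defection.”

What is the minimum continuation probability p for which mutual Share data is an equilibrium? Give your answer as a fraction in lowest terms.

Expected cooperation value is 18 + p·18 + p²·18 + … = 18/(1−p); deviation gives 26 + p·3/(1−p).
18 ≥ 26(1−p) + 3p ⇒ 23p ≥ 8 ⇒ p ≥ 8/23.

8/23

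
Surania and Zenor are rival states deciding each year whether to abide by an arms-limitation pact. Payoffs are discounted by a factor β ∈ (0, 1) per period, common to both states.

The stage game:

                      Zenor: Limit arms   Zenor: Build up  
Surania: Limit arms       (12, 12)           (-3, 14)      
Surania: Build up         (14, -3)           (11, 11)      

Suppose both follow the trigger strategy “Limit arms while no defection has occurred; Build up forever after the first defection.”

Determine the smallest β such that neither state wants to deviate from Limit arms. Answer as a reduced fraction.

One-period gain from deviating is 14 − 12 = 2. The loss is 12 − 11 = 1 in every subsequent period, with present value 1·β/(1−β).
Deviation is unprofitable when 1·β/(1−β) ≥ 2, i.e. β/(1−β) ≥ 2.
Equivalently β ≥ 2/(2+1) = 2/3.

2/3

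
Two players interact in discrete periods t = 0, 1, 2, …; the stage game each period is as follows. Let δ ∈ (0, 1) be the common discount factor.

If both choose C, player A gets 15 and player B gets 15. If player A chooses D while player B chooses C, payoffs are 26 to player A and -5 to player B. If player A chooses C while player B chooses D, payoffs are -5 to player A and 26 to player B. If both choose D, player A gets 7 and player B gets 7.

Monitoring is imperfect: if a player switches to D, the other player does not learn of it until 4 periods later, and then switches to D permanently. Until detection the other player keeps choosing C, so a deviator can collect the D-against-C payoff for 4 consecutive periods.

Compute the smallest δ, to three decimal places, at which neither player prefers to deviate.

0.872

The best deviation is to choose D for all 4 undetected periods, earning 26 each, then 7 forever once detected.
Deviation value: 26(1−δ^4)/(1−δ) + 7δ^4/(1−δ); cooperation value: 15/(1−δ).
IC: 15 ≥ 26(1−δ^4) + 7δ^4 = 26 − 19δ^4.
So δ^4 ≥ 11/19, giving δ ≥ (11/19)^(1/4) ≈ 0.872.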